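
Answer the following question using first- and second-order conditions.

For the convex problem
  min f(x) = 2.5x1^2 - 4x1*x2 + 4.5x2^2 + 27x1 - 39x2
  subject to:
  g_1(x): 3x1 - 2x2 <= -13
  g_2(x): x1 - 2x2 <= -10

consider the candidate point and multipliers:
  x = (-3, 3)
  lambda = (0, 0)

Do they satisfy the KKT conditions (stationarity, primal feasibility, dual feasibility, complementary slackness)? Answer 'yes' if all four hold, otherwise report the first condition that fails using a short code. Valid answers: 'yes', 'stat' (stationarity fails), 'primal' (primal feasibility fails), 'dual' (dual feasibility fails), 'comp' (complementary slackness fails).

Gradient of f: grad f(x) = Q x + c = (0, 0)
Constraint values g_i(x) = a_i^T x - b_i:
  g_1((-3, 3)) = -2
  g_2((-3, 3)) = 1
Stationarity residual: grad f(x) + sum_i lambda_i a_i = (0, 0)
  -> stationarity OK
Primal feasibility (all g_i <= 0): FAILS
Dual feasibility (all lambda_i >= 0): OK
Complementary slackness (lambda_i * g_i(x) = 0 for all i): OK

Verdict: the first failing condition is primal_feasibility -> primal.

primal


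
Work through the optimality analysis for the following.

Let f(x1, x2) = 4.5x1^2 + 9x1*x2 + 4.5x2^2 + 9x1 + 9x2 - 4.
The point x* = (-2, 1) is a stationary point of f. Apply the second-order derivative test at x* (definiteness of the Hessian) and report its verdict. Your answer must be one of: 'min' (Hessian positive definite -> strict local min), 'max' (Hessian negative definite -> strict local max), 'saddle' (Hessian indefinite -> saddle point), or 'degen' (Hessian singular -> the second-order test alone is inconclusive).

Compute the Hessian H = grad^2 f:
  H = [[9, 9], [9, 9]]
Verify stationarity: grad f(x*) = H x* + g = (0, 0).
Eigenvalues of H: 0, 18.
H has a zero eigenvalue (singular; positive semidefinite but not definite), so H is neither positive definite, negative definite, nor indefinite. The second-order test alone is inconclusive -> degen.
(Indeed, f is constant along the null direction of H through x*, so x* is not a strict local extremum.)

degen


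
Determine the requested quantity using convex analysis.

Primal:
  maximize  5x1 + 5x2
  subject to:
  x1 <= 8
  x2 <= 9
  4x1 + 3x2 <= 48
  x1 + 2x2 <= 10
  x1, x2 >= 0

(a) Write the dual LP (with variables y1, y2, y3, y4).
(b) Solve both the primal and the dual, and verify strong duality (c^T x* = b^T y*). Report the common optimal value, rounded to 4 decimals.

The standard primal-dual pair for 'max c^T x s.t. A x <= b, x >= 0' is:
  Dual:  min b^T y  s.t.  A^T y >= c,  y >= 0.

So the dual LP is:
  minimize  8y1 + 9y2 + 48y3 + 10y4
  subject to:
    y1 + 4y3 + y4 >= 5
    y2 + 3y3 + 2y4 >= 5
    y1, y2, y3, y4 >= 0

Solving the primal: x* = (8, 1).
  primal value c^T x* = 45.
Solving the dual: y* = (2.5, 0, 0, 2.5).
  dual value b^T y* = 45.
Strong duality: c^T x* = b^T y*. Confirmed.

45


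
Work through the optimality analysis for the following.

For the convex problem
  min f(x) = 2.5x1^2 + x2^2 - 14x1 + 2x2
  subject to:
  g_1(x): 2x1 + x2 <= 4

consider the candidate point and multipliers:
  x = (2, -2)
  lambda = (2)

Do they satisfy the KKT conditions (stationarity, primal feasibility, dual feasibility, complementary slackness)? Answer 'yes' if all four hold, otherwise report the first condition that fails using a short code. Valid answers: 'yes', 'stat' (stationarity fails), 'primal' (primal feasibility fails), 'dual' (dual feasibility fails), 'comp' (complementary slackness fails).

Gradient of f: grad f(x) = Q x + c = (-4, -2)
Constraint values g_i(x) = a_i^T x - b_i:
  g_1((2, -2)) = -2
Stationarity residual: grad f(x) + sum_i lambda_i a_i = (0, 0)
  -> stationarity OK
Primal feasibility (all g_i <= 0): OK
Dual feasibility (all lambda_i >= 0): OK
Complementary slackness (lambda_i * g_i(x) = 0 for all i): FAILS

Verdict: the first failing condition is complementary_slackness -> comp.

comp


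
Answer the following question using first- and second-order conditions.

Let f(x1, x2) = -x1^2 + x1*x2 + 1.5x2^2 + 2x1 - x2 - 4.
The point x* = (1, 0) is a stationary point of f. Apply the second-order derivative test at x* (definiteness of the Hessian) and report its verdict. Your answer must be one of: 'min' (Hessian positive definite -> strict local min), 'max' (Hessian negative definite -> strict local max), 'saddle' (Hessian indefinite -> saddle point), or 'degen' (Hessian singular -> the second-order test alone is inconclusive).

Compute the Hessian H = grad^2 f:
  H = [[-2, 1], [1, 3]]
Verify stationarity: grad f(x*) = H x* + g = (0, 0).
Eigenvalues of H: -2.1926, 3.1926.
Eigenvalues have mixed signs, so H is indefinite -> x* is a saddle point.

saddle


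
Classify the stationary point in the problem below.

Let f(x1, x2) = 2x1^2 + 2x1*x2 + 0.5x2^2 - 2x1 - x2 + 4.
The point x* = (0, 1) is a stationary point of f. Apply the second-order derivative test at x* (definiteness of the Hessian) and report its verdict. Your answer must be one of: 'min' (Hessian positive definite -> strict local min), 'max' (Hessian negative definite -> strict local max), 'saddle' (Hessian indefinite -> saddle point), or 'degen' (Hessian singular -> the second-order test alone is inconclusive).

Compute the Hessian H = grad^2 f:
  H = [[4, 2], [2, 1]]
Verify stationarity: grad f(x*) = H x* + g = (0, 0).
Eigenvalues of H: 0, 5.
H has a zero eigenvalue (singular; positive semidefinite but not definite), so H is neither positive definite, negative definite, nor indefinite. The second-order test alone is inconclusive -> degen.
(Indeed, f is constant along the null direction of H through x*, so x* is not a strict local extremum.)

degen


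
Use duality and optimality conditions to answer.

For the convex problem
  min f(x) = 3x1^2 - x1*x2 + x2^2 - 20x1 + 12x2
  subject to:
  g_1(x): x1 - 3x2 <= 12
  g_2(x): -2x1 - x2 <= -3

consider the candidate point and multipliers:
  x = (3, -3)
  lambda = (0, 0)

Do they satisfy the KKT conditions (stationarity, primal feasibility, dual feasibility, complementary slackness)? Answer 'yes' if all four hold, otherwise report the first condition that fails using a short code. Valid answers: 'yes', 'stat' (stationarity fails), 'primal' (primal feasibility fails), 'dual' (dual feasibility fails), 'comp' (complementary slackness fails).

Gradient of f: grad f(x) = Q x + c = (1, 3)
Constraint values g_i(x) = a_i^T x - b_i:
  g_1((3, -3)) = 0
  g_2((3, -3)) = 0
Stationarity residual: grad f(x) + sum_i lambda_i a_i = (1, 3)
  -> stationarity FAILS
Primal feasibility (all g_i <= 0): OK
Dual feasibility (all lambda_i >= 0): OK
Complementary slackness (lambda_i * g_i(x) = 0 for all i): OK

Verdict: the first failing condition is stationarity -> stat.

stat


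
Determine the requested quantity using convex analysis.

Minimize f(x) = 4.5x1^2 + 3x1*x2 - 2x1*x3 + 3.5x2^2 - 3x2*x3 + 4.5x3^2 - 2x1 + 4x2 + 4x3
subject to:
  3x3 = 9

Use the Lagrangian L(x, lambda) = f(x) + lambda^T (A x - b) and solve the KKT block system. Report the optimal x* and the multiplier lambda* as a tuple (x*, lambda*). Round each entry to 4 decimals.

Form the Lagrangian:
  L(x, lambda) = (1/2) x^T Q x + c^T x + lambda^T (A x - b)
Stationarity (grad_x L = 0): Q x + c + A^T lambda = 0.
Primal feasibility: A x = b.

This gives the KKT block system:
  [ Q   A^T ] [ x     ]   [-c ]
  [ A    0  ] [ lambda ] = [ b ]

Solving the linear system:
  x*      = (0.7593, 0.3889, 3)
  lambda* = (-9.4383)
  f(x*)   = 48.4907

x* = (0.7593, 0.3889, 3), lambda* = (-9.4383)


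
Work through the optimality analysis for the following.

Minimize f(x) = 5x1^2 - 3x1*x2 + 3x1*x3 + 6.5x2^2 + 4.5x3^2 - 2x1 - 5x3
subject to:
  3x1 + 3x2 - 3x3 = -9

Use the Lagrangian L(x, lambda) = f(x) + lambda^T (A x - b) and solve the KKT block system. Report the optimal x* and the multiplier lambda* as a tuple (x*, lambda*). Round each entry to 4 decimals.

Form the Lagrangian:
  L(x, lambda) = (1/2) x^T Q x + c^T x + lambda^T (A x - b)
Stationarity (grad_x L = 0): Q x + c + A^T lambda = 0.
Primal feasibility: A x = b.

This gives the KKT block system:
  [ Q   A^T ] [ x     ]   [-c ]
  [ A    0  ] [ lambda ] = [ b ]

Solving the linear system:
  x*      = (-0.9382, -0.6162, 1.4456)
  lambda* = (1.7321)
  f(x*)   = 5.1183

x* = (-0.9382, -0.6162, 1.4456), lambda* = (1.7321)


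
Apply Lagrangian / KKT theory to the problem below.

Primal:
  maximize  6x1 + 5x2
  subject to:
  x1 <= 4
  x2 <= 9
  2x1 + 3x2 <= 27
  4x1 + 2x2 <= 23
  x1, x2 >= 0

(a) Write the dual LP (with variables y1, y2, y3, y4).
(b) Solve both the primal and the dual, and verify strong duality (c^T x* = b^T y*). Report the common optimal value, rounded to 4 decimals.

The standard primal-dual pair for 'max c^T x s.t. A x <= b, x >= 0' is:
  Dual:  min b^T y  s.t.  A^T y >= c,  y >= 0.

So the dual LP is:
  minimize  4y1 + 9y2 + 27y3 + 23y4
  subject to:
    y1 + 2y3 + 4y4 >= 6
    y2 + 3y3 + 2y4 >= 5
    y1, y2, y3, y4 >= 0

Solving the primal: x* = (1.875, 7.75).
  primal value c^T x* = 50.
Solving the dual: y* = (0, 0, 1, 1).
  dual value b^T y* = 50.
Strong duality: c^T x* = b^T y*. Confirmed.

50


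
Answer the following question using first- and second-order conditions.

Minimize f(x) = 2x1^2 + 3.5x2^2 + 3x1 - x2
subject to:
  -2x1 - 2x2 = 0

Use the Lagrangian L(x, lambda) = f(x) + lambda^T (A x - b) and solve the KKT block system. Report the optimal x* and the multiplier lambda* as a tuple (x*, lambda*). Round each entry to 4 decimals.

Form the Lagrangian:
  L(x, lambda) = (1/2) x^T Q x + c^T x + lambda^T (A x - b)
Stationarity (grad_x L = 0): Q x + c + A^T lambda = 0.
Primal feasibility: A x = b.

This gives the KKT block system:
  [ Q   A^T ] [ x     ]   [-c ]
  [ A    0  ] [ lambda ] = [ b ]

Solving the linear system:
  x*      = (-0.3636, 0.3636)
  lambda* = (0.7727)
  f(x*)   = -0.7273

x* = (-0.3636, 0.3636), lambda* = (0.7727)


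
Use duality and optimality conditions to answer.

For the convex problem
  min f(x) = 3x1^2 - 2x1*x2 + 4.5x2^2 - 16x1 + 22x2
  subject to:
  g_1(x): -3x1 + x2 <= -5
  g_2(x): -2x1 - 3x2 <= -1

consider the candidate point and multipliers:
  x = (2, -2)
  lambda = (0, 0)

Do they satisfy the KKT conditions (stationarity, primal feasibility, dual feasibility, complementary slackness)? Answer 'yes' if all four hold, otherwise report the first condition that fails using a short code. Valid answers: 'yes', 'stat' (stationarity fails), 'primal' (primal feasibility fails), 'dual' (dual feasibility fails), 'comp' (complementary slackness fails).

Gradient of f: grad f(x) = Q x + c = (0, 0)
Constraint values g_i(x) = a_i^T x - b_i:
  g_1((2, -2)) = -3
  g_2((2, -2)) = 3
Stationarity residual: grad f(x) + sum_i lambda_i a_i = (0, 0)
  -> stationarity OK
Primal feasibility (all g_i <= 0): FAILS
Dual feasibility (all lambda_i >= 0): OK
Complementary slackness (lambda_i * g_i(x) = 0 for all i): OK

Verdict: the first failing condition is primal_feasibility -> primal.

primal


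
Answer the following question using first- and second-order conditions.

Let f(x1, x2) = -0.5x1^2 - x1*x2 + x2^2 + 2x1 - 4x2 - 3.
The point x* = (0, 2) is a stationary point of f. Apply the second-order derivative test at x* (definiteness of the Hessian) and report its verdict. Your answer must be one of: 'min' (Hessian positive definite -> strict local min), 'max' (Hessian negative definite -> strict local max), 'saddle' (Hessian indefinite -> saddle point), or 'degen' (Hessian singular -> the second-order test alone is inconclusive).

Compute the Hessian H = grad^2 f:
  H = [[-1, -1], [-1, 2]]
Verify stationarity: grad f(x*) = H x* + g = (0, 0).
Eigenvalues of H: -1.3028, 2.3028.
Eigenvalues have mixed signs, so H is indefinite -> x* is a saddle point.

saddle


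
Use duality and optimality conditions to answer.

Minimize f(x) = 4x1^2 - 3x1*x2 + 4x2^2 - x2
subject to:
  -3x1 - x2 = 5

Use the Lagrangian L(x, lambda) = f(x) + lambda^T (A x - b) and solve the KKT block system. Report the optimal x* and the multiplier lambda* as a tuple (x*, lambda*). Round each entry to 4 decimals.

Form the Lagrangian:
  L(x, lambda) = (1/2) x^T Q x + c^T x + lambda^T (A x - b)
Stationarity (grad_x L = 0): Q x + c + A^T lambda = 0.
Primal feasibility: A x = b.

This gives the KKT block system:
  [ Q   A^T ] [ x     ]   [-c ]
  [ A    0  ] [ lambda ] = [ b ]

Solving the linear system:
  x*      = (-1.4082, -0.7755)
  lambda* = (-2.9796)
  f(x*)   = 7.8367

x* = (-1.4082, -0.7755), lambda* = (-2.9796)


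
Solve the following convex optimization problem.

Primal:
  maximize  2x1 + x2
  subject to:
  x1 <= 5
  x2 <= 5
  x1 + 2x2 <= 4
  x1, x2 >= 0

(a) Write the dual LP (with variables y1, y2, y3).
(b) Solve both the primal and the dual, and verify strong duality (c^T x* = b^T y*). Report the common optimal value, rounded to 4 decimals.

The standard primal-dual pair for 'max c^T x s.t. A x <= b, x >= 0' is:
  Dual:  min b^T y  s.t.  A^T y >= c,  y >= 0.

So the dual LP is:
  minimize  5y1 + 5y2 + 4y3
  subject to:
    y1 + y3 >= 2
    y2 + 2y3 >= 1
    y1, y2, y3 >= 0

Solving the primal: x* = (4, 0).
  primal value c^T x* = 8.
Solving the dual: y* = (0, 0, 2).
  dual value b^T y* = 8.
Strong duality: c^T x* = b^T y*. Confirmed.

8


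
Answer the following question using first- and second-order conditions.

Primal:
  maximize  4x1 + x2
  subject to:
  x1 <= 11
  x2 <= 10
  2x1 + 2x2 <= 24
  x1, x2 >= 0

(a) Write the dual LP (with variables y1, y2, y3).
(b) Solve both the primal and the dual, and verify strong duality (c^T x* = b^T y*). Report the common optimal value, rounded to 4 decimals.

The standard primal-dual pair for 'max c^T x s.t. A x <= b, x >= 0' is:
  Dual:  min b^T y  s.t.  A^T y >= c,  y >= 0.

So the dual LP is:
  minimize  11y1 + 10y2 + 24y3
  subject to:
    y1 + 2y3 >= 4
    y2 + 2y3 >= 1
    y1, y2, y3 >= 0

Solving the primal: x* = (11, 1).
  primal value c^T x* = 45.
Solving the dual: y* = (3, 0, 0.5).
  dual value b^T y* = 45.
Strong duality: c^T x* = b^T y*. Confirmed.

45


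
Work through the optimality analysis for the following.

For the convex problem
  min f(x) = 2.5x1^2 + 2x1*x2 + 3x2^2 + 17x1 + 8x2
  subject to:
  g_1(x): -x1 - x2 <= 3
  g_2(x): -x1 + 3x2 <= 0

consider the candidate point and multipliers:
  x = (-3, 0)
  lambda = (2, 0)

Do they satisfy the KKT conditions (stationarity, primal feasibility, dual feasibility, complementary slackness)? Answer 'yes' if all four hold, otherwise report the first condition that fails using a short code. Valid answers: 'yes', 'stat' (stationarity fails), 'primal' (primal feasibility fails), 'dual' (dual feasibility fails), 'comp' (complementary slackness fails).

Gradient of f: grad f(x) = Q x + c = (2, 2)
Constraint values g_i(x) = a_i^T x - b_i:
  g_1((-3, 0)) = 0
  g_2((-3, 0)) = 3
Stationarity residual: grad f(x) + sum_i lambda_i a_i = (0, 0)
  -> stationarity OK
Primal feasibility (all g_i <= 0): FAILS
Dual feasibility (all lambda_i >= 0): OK
Complementary slackness (lambda_i * g_i(x) = 0 for all i): OK

Verdict: the first failing condition is primal_feasibility -> primal.

primal


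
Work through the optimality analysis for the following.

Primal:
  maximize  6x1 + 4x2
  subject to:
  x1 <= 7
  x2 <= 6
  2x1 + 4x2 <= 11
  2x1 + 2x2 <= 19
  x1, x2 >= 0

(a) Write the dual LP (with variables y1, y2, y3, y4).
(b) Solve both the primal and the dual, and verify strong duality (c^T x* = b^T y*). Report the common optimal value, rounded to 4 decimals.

The standard primal-dual pair for 'max c^T x s.t. A x <= b, x >= 0' is:
  Dual:  min b^T y  s.t.  A^T y >= c,  y >= 0.

So the dual LP is:
  minimize  7y1 + 6y2 + 11y3 + 19y4
  subject to:
    y1 + 2y3 + 2y4 >= 6
    y2 + 4y3 + 2y4 >= 4
    y1, y2, y3, y4 >= 0

Solving the primal: x* = (5.5, 0).
  primal value c^T x* = 33.
Solving the dual: y* = (0, 0, 3, 0).
  dual value b^T y* = 33.
Strong duality: c^T x* = b^T y*. Confirmed.

33


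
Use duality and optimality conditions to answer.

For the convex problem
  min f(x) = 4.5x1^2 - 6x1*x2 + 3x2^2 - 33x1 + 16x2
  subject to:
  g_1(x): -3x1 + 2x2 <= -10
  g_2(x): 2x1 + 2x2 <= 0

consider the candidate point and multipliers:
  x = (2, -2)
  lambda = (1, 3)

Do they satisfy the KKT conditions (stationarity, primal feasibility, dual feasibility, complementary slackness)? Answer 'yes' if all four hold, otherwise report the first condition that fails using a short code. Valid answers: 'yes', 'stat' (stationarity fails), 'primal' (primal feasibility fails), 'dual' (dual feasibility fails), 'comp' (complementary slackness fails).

Gradient of f: grad f(x) = Q x + c = (-3, -8)
Constraint values g_i(x) = a_i^T x - b_i:
  g_1((2, -2)) = 0
  g_2((2, -2)) = 0
Stationarity residual: grad f(x) + sum_i lambda_i a_i = (0, 0)
  -> stationarity OK
Primal feasibility (all g_i <= 0): OK
Dual feasibility (all lambda_i >= 0): OK
Complementary slackness (lambda_i * g_i(x) = 0 for all i): OK

Verdict: yes, KKT holds.

yes


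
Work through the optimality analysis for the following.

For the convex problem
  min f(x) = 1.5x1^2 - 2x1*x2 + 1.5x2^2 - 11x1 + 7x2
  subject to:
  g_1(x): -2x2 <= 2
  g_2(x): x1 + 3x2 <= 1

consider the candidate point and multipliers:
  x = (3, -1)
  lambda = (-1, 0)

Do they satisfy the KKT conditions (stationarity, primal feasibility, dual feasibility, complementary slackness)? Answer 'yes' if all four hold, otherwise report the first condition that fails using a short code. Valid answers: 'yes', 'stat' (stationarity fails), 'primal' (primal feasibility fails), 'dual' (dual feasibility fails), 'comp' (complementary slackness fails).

Gradient of f: grad f(x) = Q x + c = (0, -2)
Constraint values g_i(x) = a_i^T x - b_i:
  g_1((3, -1)) = 0
  g_2((3, -1)) = -1
Stationarity residual: grad f(x) + sum_i lambda_i a_i = (0, 0)
  -> stationarity OK
Primal feasibility (all g_i <= 0): OK
Dual feasibility (all lambda_i >= 0): FAILS
Complementary slackness (lambda_i * g_i(x) = 0 for all i): OK

Verdict: the first failing condition is dual_feasibility -> dual.

dual


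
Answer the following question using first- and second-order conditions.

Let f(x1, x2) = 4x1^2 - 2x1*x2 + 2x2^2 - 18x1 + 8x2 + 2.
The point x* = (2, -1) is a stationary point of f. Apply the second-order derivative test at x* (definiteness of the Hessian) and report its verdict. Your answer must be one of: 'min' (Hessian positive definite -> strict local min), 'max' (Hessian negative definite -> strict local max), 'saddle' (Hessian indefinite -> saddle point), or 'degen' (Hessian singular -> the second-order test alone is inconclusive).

Compute the Hessian H = grad^2 f:
  H = [[8, -2], [-2, 4]]
Verify stationarity: grad f(x*) = H x* + g = (0, 0).
Eigenvalues of H: 3.1716, 8.8284.
Both eigenvalues > 0, so H is positive definite -> x* is a strict local min.

min


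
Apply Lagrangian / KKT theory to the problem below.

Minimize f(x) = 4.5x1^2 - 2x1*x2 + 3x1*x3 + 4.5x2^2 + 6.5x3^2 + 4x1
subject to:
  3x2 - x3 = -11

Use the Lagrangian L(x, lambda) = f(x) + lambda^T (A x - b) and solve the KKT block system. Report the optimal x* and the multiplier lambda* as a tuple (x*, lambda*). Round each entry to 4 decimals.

Form the Lagrangian:
  L(x, lambda) = (1/2) x^T Q x + c^T x + lambda^T (A x - b)
Stationarity (grad_x L = 0): Q x + c + A^T lambda = 0.
Primal feasibility: A x = b.

This gives the KKT block system:
  [ Q   A^T ] [ x     ]   [-c ]
  [ A    0  ] [ lambda ] = [ b ]

Solving the linear system:
  x*      = (-1.529, -3.3198, 1.0406)
  lambda* = (8.9401)
  f(x*)   = 46.1124

x* = (-1.529, -3.3198, 1.0406), lambda* = (8.9401)


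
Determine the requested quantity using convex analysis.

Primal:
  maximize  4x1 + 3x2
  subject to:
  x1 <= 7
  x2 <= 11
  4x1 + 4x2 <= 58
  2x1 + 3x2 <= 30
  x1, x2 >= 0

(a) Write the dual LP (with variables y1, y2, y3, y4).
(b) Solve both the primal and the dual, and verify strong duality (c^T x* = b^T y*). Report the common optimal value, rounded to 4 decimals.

The standard primal-dual pair for 'max c^T x s.t. A x <= b, x >= 0' is:
  Dual:  min b^T y  s.t.  A^T y >= c,  y >= 0.

So the dual LP is:
  minimize  7y1 + 11y2 + 58y3 + 30y4
  subject to:
    y1 + 4y3 + 2y4 >= 4
    y2 + 4y3 + 3y4 >= 3
    y1, y2, y3, y4 >= 0

Solving the primal: x* = (7, 5.3333).
  primal value c^T x* = 44.
Solving the dual: y* = (2, 0, 0, 1).
  dual value b^T y* = 44.
Strong duality: c^T x* = b^T y*. Confirmed.

44


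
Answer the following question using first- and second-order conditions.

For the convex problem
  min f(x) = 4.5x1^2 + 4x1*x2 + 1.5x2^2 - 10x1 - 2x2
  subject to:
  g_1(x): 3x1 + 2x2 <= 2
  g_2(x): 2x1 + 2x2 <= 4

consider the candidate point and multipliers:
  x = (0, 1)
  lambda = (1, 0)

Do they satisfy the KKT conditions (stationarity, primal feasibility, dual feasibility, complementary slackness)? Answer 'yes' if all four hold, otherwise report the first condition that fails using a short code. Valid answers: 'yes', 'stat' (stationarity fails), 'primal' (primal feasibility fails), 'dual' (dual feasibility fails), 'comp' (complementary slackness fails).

Gradient of f: grad f(x) = Q x + c = (-6, 1)
Constraint values g_i(x) = a_i^T x - b_i:
  g_1((0, 1)) = 0
  g_2((0, 1)) = -2
Stationarity residual: grad f(x) + sum_i lambda_i a_i = (-3, 3)
  -> stationarity FAILS
Primal feasibility (all g_i <= 0): OK
Dual feasibility (all lambda_i >= 0): OK
Complementary slackness (lambda_i * g_i(x) = 0 for all i): OK

Verdict: the first failing condition is stationarity -> stat.

stat


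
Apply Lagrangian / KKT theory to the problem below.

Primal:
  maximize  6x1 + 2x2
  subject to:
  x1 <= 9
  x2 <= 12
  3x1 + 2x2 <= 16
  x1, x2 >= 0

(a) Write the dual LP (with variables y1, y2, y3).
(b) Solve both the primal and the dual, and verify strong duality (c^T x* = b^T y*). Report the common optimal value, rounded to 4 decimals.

The standard primal-dual pair for 'max c^T x s.t. A x <= b, x >= 0' is:
  Dual:  min b^T y  s.t.  A^T y >= c,  y >= 0.

So the dual LP is:
  minimize  9y1 + 12y2 + 16y3
  subject to:
    y1 + 3y3 >= 6
    y2 + 2y3 >= 2
    y1, y2, y3 >= 0

Solving the primal: x* = (5.3333, 0).
  primal value c^T x* = 32.
Solving the dual: y* = (0, 0, 2).
  dual value b^T y* = 32.
Strong duality: c^T x* = b^T y*. Confirmed.

32


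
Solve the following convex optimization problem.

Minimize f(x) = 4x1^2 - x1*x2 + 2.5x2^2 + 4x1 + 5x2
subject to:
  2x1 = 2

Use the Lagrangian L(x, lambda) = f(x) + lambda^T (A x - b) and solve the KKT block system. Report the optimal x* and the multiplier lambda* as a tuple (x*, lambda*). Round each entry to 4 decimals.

Form the Lagrangian:
  L(x, lambda) = (1/2) x^T Q x + c^T x + lambda^T (A x - b)
Stationarity (grad_x L = 0): Q x + c + A^T lambda = 0.
Primal feasibility: A x = b.

This gives the KKT block system:
  [ Q   A^T ] [ x     ]   [-c ]
  [ A    0  ] [ lambda ] = [ b ]

Solving the linear system:
  x*      = (1, -0.8)
  lambda* = (-6.4)
  f(x*)   = 6.4

x* = (1, -0.8), lambda* = (-6.4)


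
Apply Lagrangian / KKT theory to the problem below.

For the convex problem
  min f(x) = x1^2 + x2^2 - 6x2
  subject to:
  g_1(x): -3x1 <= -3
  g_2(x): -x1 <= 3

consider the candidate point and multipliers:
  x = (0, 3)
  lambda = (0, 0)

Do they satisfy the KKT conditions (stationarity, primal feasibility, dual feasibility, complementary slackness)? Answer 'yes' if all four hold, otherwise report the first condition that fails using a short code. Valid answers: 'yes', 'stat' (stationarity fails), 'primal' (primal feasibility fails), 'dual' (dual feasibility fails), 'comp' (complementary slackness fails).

Gradient of f: grad f(x) = Q x + c = (0, 0)
Constraint values g_i(x) = a_i^T x - b_i:
  g_1((0, 3)) = 3
  g_2((0, 3)) = -3
Stationarity residual: grad f(x) + sum_i lambda_i a_i = (0, 0)
  -> stationarity OK
Primal feasibility (all g_i <= 0): FAILS
Dual feasibility (all lambda_i >= 0): OK
Complementary slackness (lambda_i * g_i(x) = 0 for all i): OK

Verdict: the first failing condition is primal_feasibility -> primal.

primal


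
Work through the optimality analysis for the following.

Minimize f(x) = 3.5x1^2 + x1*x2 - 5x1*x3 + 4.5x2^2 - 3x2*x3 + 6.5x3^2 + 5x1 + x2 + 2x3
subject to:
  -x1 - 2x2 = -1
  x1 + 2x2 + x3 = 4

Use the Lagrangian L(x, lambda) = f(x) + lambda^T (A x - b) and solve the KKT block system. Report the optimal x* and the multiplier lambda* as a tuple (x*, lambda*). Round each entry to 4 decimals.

Form the Lagrangian:
  L(x, lambda) = (1/2) x^T Q x + c^T x + lambda^T (A x - b)
Stationarity (grad_x L = 0): Q x + c + A^T lambda = 0.
Primal feasibility: A x = b.

This gives the KKT block system:
  [ Q   A^T ] [ x     ]   [-c ]
  [ A    0  ] [ lambda ] = [ b ]

Solving the linear system:
  x*      = (0.9394, 0.0303, 3)
  lambda* = (-39.6061, -36.2121)
  f(x*)   = 57.9848

x* = (0.9394, 0.0303, 3), lambda* = (-39.6061, -36.2121)


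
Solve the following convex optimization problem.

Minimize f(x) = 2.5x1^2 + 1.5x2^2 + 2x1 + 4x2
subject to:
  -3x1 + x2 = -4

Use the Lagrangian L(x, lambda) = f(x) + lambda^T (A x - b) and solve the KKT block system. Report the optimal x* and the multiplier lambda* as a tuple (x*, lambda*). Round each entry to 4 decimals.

Form the Lagrangian:
  L(x, lambda) = (1/2) x^T Q x + c^T x + lambda^T (A x - b)
Stationarity (grad_x L = 0): Q x + c + A^T lambda = 0.
Primal feasibility: A x = b.

This gives the KKT block system:
  [ Q   A^T ] [ x     ]   [-c ]
  [ A    0  ] [ lambda ] = [ b ]

Solving the linear system:
  x*      = (0.6875, -1.9375)
  lambda* = (1.8125)
  f(x*)   = 0.4375

x* = (0.6875, -1.9375), lambda* = (1.8125)


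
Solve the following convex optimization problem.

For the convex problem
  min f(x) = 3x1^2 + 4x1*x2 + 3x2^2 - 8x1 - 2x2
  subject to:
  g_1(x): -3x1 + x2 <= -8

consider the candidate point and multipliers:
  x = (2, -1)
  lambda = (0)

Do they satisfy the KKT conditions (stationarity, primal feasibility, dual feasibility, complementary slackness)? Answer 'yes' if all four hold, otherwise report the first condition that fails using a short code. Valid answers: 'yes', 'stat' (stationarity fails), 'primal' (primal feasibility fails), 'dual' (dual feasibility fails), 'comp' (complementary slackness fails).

Gradient of f: grad f(x) = Q x + c = (0, 0)
Constraint values g_i(x) = a_i^T x - b_i:
  g_1((2, -1)) = 1
Stationarity residual: grad f(x) + sum_i lambda_i a_i = (0, 0)
  -> stationarity OK
Primal feasibility (all g_i <= 0): FAILS
Dual feasibility (all lambda_i >= 0): OK
Complementary slackness (lambda_i * g_i(x) = 0 for all i): OK

Verdict: the first failing condition is primal_feasibility -> primal.

primal


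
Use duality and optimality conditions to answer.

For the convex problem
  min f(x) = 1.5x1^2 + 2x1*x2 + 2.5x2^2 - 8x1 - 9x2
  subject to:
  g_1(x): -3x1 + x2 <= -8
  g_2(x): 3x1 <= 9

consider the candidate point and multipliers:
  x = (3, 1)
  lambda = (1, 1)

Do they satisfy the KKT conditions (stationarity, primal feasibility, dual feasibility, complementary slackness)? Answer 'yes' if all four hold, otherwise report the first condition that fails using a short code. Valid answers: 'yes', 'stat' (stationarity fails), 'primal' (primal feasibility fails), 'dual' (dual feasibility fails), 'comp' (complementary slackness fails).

Gradient of f: grad f(x) = Q x + c = (3, 2)
Constraint values g_i(x) = a_i^T x - b_i:
  g_1((3, 1)) = 0
  g_2((3, 1)) = 0
Stationarity residual: grad f(x) + sum_i lambda_i a_i = (3, 3)
  -> stationarity FAILS
Primal feasibility (all g_i <= 0): OK
Dual feasibility (all lambda_i >= 0): OK
Complementary slackness (lambda_i * g_i(x) = 0 for all i): OK

Verdict: the first failing condition is stationarity -> stat.

stat


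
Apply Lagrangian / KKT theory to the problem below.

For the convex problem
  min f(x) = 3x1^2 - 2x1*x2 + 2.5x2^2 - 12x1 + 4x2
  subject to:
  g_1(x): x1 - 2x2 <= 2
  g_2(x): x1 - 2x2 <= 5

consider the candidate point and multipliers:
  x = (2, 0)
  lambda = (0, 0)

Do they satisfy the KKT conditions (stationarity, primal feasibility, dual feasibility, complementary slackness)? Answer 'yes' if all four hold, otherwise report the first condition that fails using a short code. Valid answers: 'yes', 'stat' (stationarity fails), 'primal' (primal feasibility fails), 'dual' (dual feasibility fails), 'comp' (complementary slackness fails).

Gradient of f: grad f(x) = Q x + c = (0, 0)
Constraint values g_i(x) = a_i^T x - b_i:
  g_1((2, 0)) = 0
  g_2((2, 0)) = -3
Stationarity residual: grad f(x) + sum_i lambda_i a_i = (0, 0)
  -> stationarity OK
Primal feasibility (all g_i <= 0): OK
Dual feasibility (all lambda_i >= 0): OK
Complementary slackness (lambda_i * g_i(x) = 0 for all i): OK

Verdict: yes, KKT holds.

yes


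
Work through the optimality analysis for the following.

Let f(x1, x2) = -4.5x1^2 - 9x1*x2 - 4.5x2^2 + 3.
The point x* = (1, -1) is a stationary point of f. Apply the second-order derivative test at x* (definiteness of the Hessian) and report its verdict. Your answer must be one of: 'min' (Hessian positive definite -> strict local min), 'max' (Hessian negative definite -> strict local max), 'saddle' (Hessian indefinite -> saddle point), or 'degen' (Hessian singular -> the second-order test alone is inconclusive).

Compute the Hessian H = grad^2 f:
  H = [[-9, -9], [-9, -9]]
Verify stationarity: grad f(x*) = H x* + g = (0, 0).
Eigenvalues of H: -18, 0.
H has a zero eigenvalue (singular; negative semidefinite but not definite), so H is neither positive definite, negative definite, nor indefinite. The second-order test alone is inconclusive -> degen.
(Indeed, f is constant along the null direction of H through x*, so x* is not a strict local extremum.)

degen


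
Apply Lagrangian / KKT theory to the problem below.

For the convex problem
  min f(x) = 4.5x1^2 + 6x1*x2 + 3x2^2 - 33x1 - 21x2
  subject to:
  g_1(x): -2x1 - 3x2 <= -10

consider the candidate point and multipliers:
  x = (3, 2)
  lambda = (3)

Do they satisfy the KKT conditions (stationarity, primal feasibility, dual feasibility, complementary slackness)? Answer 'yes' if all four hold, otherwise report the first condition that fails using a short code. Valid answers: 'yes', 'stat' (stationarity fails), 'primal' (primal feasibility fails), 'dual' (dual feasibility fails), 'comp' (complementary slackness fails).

Gradient of f: grad f(x) = Q x + c = (6, 9)
Constraint values g_i(x) = a_i^T x - b_i:
  g_1((3, 2)) = -2
Stationarity residual: grad f(x) + sum_i lambda_i a_i = (0, 0)
  -> stationarity OK
Primal feasibility (all g_i <= 0): OK
Dual feasibility (all lambda_i >= 0): OK
Complementary slackness (lambda_i * g_i(x) = 0 for all i): FAILS

Verdict: the first failing condition is complementary_slackness -> comp.

comp


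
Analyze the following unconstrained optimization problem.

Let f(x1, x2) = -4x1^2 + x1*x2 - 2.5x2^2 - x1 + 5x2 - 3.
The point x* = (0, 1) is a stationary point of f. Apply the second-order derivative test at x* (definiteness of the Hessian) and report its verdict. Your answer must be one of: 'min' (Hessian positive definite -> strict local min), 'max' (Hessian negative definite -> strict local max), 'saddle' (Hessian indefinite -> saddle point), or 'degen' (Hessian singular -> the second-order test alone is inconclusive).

Compute the Hessian H = grad^2 f:
  H = [[-8, 1], [1, -5]]
Verify stationarity: grad f(x*) = H x* + g = (0, 0).
Eigenvalues of H: -8.3028, -4.6972.
Both eigenvalues < 0, so H is negative definite -> x* is a strict local max.

max


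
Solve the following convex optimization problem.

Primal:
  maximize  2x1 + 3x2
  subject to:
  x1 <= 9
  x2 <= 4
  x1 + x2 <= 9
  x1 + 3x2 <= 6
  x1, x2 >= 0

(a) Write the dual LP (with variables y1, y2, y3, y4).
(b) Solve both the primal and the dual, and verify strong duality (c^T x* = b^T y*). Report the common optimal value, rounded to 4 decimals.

The standard primal-dual pair for 'max c^T x s.t. A x <= b, x >= 0' is:
  Dual:  min b^T y  s.t.  A^T y >= c,  y >= 0.

So the dual LP is:
  minimize  9y1 + 4y2 + 9y3 + 6y4
  subject to:
    y1 + y3 + y4 >= 2
    y2 + y3 + 3y4 >= 3
    y1, y2, y3, y4 >= 0

Solving the primal: x* = (6, 0).
  primal value c^T x* = 12.
Solving the dual: y* = (0, 0, 0, 2).
  dual value b^T y* = 12.
Strong duality: c^T x* = b^T y*. Confirmed.

12


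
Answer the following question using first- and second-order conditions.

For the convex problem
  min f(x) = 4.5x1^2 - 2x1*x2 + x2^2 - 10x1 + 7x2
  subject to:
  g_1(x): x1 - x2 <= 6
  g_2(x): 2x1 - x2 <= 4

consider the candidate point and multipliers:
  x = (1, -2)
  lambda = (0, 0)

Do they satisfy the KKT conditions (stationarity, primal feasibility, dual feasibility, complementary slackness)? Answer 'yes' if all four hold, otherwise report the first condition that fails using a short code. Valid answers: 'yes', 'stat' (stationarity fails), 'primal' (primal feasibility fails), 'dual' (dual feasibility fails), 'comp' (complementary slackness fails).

Gradient of f: grad f(x) = Q x + c = (3, 1)
Constraint values g_i(x) = a_i^T x - b_i:
  g_1((1, -2)) = -3
  g_2((1, -2)) = 0
Stationarity residual: grad f(x) + sum_i lambda_i a_i = (3, 1)
  -> stationarity FAILS
Primal feasibility (all g_i <= 0): OK
Dual feasibility (all lambda_i >= 0): OK
Complementary slackness (lambda_i * g_i(x) = 0 for all i): OK

Verdict: the first failing condition is stationarity -> stat.

stat


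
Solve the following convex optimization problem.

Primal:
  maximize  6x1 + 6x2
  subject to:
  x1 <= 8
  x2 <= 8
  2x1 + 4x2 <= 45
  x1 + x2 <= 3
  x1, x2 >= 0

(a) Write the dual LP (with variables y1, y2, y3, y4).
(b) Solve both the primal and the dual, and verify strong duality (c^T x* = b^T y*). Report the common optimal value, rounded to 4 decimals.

The standard primal-dual pair for 'max c^T x s.t. A x <= b, x >= 0' is:
  Dual:  min b^T y  s.t.  A^T y >= c,  y >= 0.

So the dual LP is:
  minimize  8y1 + 8y2 + 45y3 + 3y4
  subject to:
    y1 + 2y3 + y4 >= 6
    y2 + 4y3 + y4 >= 6
    y1, y2, y3, y4 >= 0

Solving the primal: x* = (3, 0).
  primal value c^T x* = 18.
Solving the dual: y* = (0, 0, 0, 6).
  dual value b^T y* = 18.
Strong duality: c^T x* = b^T y*. Confirmed.

18


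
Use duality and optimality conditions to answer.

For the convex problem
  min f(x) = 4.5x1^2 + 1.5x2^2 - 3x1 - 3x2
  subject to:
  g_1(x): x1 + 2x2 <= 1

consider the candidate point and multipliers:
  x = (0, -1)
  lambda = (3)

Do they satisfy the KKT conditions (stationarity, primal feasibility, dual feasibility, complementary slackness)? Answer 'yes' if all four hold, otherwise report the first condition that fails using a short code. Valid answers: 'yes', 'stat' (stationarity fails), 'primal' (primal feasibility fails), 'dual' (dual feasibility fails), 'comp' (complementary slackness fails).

Gradient of f: grad f(x) = Q x + c = (-3, -6)
Constraint values g_i(x) = a_i^T x - b_i:
  g_1((0, -1)) = -3
Stationarity residual: grad f(x) + sum_i lambda_i a_i = (0, 0)
  -> stationarity OK
Primal feasibility (all g_i <= 0): OK
Dual feasibility (all lambda_i >= 0): OK
Complementary slackness (lambda_i * g_i(x) = 0 for all i): FAILS

Verdict: the first failing condition is complementary_slackness -> comp.

comp


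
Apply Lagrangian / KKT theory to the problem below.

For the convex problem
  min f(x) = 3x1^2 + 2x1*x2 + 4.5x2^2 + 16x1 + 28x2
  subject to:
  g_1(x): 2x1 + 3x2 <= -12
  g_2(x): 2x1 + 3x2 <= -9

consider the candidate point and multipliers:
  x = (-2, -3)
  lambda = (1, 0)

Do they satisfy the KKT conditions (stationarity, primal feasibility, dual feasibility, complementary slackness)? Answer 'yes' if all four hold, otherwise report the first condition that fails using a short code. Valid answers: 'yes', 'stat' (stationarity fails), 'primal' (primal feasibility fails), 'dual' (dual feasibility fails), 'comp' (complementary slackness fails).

Gradient of f: grad f(x) = Q x + c = (-2, -3)
Constraint values g_i(x) = a_i^T x - b_i:
  g_1((-2, -3)) = -1
  g_2((-2, -3)) = -4
Stationarity residual: grad f(x) + sum_i lambda_i a_i = (0, 0)
  -> stationarity OK
Primal feasibility (all g_i <= 0): OK
Dual feasibility (all lambda_i >= 0): OK
Complementary slackness (lambda_i * g_i(x) = 0 for all i): FAILS

Verdict: the first failing condition is complementary_slackness -> comp.

comp


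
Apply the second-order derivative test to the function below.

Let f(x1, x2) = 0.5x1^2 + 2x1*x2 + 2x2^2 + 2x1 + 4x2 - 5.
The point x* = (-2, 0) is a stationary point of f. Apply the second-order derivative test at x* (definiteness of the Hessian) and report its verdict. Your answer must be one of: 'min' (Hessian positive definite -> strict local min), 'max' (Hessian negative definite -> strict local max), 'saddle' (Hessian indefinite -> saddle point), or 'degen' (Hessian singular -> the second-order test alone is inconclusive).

Compute the Hessian H = grad^2 f:
  H = [[1, 2], [2, 4]]
Verify stationarity: grad f(x*) = H x* + g = (0, 0).
Eigenvalues of H: 0, 5.
H has a zero eigenvalue (singular; positive semidefinite but not definite), so H is neither positive definite, negative definite, nor indefinite. The second-order test alone is inconclusive -> degen.
(Indeed, f is constant along the null direction of H through x*, so x* is not a strict local extremum.)

degen


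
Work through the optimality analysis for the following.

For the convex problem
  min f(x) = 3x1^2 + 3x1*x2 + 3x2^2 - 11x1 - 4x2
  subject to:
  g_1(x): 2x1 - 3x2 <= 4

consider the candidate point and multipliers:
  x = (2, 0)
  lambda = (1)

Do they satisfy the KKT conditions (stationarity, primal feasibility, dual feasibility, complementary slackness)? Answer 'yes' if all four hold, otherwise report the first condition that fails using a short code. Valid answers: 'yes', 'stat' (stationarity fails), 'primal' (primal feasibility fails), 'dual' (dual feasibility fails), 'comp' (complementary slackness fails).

Gradient of f: grad f(x) = Q x + c = (1, 2)
Constraint values g_i(x) = a_i^T x - b_i:
  g_1((2, 0)) = 0
Stationarity residual: grad f(x) + sum_i lambda_i a_i = (3, -1)
  -> stationarity FAILS
Primal feasibility (all g_i <= 0): OK
Dual feasibility (all lambda_i >= 0): OK
Complementary slackness (lambda_i * g_i(x) = 0 for all i): OK

Verdict: the first failing condition is stationarity -> stat.

stat


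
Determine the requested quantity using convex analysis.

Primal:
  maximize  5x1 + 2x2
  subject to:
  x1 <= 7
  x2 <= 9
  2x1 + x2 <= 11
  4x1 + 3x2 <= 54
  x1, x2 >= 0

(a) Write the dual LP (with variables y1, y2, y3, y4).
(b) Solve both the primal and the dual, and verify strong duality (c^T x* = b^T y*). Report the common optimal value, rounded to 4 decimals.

The standard primal-dual pair for 'max c^T x s.t. A x <= b, x >= 0' is:
  Dual:  min b^T y  s.t.  A^T y >= c,  y >= 0.

So the dual LP is:
  minimize  7y1 + 9y2 + 11y3 + 54y4
  subject to:
    y1 + 2y3 + 4y4 >= 5
    y2 + y3 + 3y4 >= 2
    y1, y2, y3, y4 >= 0

Solving the primal: x* = (5.5, 0).
  primal value c^T x* = 27.5.
Solving the dual: y* = (0, 0, 2.5, 0).
  dual value b^T y* = 27.5.
Strong duality: c^T x* = b^T y*. Confirmed.

27.5


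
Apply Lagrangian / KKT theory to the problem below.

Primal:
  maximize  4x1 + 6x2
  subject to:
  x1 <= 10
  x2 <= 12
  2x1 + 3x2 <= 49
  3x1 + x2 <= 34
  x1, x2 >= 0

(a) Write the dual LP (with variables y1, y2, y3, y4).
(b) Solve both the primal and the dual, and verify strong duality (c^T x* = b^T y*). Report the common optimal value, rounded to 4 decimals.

The standard primal-dual pair for 'max c^T x s.t. A x <= b, x >= 0' is:
  Dual:  min b^T y  s.t.  A^T y >= c,  y >= 0.

So the dual LP is:
  minimize  10y1 + 12y2 + 49y3 + 34y4
  subject to:
    y1 + 2y3 + 3y4 >= 4
    y2 + 3y3 + y4 >= 6
    y1, y2, y3, y4 >= 0

Solving the primal: x* = (7.5714, 11.2857).
  primal value c^T x* = 98.
Solving the dual: y* = (0, 0, 2, 0).
  dual value b^T y* = 98.
Strong duality: c^T x* = b^T y*. Confirmed.

98


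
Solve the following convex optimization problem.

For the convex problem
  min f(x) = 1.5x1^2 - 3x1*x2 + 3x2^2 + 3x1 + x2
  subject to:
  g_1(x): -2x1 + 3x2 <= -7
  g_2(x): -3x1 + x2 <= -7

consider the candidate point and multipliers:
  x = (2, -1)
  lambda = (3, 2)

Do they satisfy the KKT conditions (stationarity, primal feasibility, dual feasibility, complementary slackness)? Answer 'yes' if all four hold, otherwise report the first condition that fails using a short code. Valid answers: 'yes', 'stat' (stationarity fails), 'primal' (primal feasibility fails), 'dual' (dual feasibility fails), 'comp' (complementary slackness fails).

Gradient of f: grad f(x) = Q x + c = (12, -11)
Constraint values g_i(x) = a_i^T x - b_i:
  g_1((2, -1)) = 0
  g_2((2, -1)) = 0
Stationarity residual: grad f(x) + sum_i lambda_i a_i = (0, 0)
  -> stationarity OK
Primal feasibility (all g_i <= 0): OK
Dual feasibility (all lambda_i >= 0): OK
Complementary slackness (lambda_i * g_i(x) = 0 for all i): OK

Verdict: yes, KKT holds.

yes
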